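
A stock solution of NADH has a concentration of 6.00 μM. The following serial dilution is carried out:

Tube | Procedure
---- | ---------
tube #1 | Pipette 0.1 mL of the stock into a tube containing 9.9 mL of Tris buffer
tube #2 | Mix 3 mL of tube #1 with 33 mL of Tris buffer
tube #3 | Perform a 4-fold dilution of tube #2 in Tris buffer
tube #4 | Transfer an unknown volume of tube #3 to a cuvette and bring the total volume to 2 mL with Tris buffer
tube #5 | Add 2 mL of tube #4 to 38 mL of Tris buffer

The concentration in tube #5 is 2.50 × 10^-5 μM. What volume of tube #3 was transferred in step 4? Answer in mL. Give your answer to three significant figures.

Step 1: 0.1 mL + 9.9 mL = 10 mL total → factor 10/0.1 = 100
Step 2: 3 mL + 33 mL = 36 mL total → factor 36/3 = 12
Step 3: 4-fold → factor 4
Step 4: v brought to 2 mL → factor = 2 mL/v
Step 5: 2 mL + 38 mL = 40 mL total → factor 40/2 = 20
Product of known-step factors = 96000
Overall factor = 6.00 μM / (2.50 × 10^-5 μM) = 2.4 × 10^5
Step-4 factor = 2.4 × 10^5 / 96000 = 2.5
v = 2 mL / 2.5 = 0.800 mL

0.800 mL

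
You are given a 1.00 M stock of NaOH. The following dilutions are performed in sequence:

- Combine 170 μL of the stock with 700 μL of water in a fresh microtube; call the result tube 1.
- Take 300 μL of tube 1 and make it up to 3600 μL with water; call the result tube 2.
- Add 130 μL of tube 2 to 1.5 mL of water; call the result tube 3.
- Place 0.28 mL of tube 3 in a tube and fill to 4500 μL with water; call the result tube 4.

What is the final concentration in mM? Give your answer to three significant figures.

Step 1: 170 μL + 700 μL = 870 μL total → factor 870/170 = 5.1176
Step 2: 300 μL brought to 3600 μL → factor 3600/300 = 12
Step 3: 130 μL + 1.5 mL = 1630 μL total → factor 1630/130 = 12.538
Step 4: 0.28 mL brought to 4500 μL → factor 4.5/0.28 = 16.071
Overall dilution factor = 5.1176 × 12 × 12.538 × 16.071 = 12375
Final = 1.00 M / 12375 = 8.081 × 10^-5 M = 0.0808 mM

0.0808 mM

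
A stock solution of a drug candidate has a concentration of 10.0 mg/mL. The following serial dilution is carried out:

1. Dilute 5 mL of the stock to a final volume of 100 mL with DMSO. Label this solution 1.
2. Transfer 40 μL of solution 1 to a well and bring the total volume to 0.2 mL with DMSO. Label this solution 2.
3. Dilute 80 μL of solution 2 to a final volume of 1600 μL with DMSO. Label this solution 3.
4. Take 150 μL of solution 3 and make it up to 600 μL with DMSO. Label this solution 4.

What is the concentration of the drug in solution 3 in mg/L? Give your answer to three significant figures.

5.00 mg/L

Step 1: 5 mL brought to 100 mL → factor 100/5 = 20
Step 2: 40 μL brought to 0.2 mL → factor 200/40 = 5
Step 3: 80 μL brought to 1600 μL → factor 1600/80 = 20
Dilution factor through solution 3 = 20 × 5 × 20 = 2000
[solution 3] = 10.0 mg/mL / 2000 = 0.005000 mg/mL = 5.00 mg/L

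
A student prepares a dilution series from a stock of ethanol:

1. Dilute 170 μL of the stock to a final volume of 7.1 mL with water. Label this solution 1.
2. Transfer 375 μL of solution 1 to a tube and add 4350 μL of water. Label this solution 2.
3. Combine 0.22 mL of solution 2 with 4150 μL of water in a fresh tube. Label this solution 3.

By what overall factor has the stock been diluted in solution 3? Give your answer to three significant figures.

Step 1: 170 μL brought to 7.1 mL → factor 7100/170 = 41.765
Step 2: 375 μL + 4350 μL = 4725 μL total → factor 4725/375 = 12.6
Step 3: 0.22 mL + 4150 μL = 4.37 mL total → factor 4.37/0.22 = 19.864
Overall dilution factor = 41.765 × 12.6 × 19.864 = 10453

1.05 × 10^4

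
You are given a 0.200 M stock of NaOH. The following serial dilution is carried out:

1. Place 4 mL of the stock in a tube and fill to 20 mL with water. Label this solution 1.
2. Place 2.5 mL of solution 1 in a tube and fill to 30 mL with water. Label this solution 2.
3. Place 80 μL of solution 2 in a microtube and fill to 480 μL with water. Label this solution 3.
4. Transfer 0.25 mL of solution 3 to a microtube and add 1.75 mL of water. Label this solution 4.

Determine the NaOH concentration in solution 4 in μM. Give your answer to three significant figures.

69.4 μM

Step 1: 4 mL brought to 20 mL → factor 20/4 = 5
Step 2: 2.5 mL brought to 30 mL → factor 30/2.5 = 12
Step 3: 80 μL brought to 480 μL → factor 480/80 = 6
Step 4: 0.25 mL + 1.75 mL = 2 mL total → factor 2/0.25 = 8
Overall dilution factor = 5 × 12 × 6 × 8 = 2880
Final = 0.200 M / 2880 = 6.944 × 10^-5 M = 69.4 μM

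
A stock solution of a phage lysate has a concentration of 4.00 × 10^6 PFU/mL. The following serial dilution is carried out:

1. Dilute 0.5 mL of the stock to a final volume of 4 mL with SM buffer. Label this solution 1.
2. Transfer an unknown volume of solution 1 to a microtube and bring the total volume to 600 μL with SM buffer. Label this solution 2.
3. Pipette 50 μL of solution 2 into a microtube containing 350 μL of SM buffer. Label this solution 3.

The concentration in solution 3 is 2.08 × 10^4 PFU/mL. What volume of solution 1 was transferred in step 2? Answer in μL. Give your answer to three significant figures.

Step 1: 0.5 mL brought to 4 mL → factor 4/0.5 = 8
Step 2: v brought to 600 μL → factor = 600 μL/v
Step 3: 50 μL + 350 μL = 400 μL total → factor 400/50 = 8
Product of known-step factors = 64
Overall factor = 4.00 × 10^6 PFU/mL / (2.08 × 10^4 PFU/mL) = 192.31
Step-2 factor = 192.31 / 64 = 3.0048
v = 600 μL / 3.0048 = 200 μL

200 μL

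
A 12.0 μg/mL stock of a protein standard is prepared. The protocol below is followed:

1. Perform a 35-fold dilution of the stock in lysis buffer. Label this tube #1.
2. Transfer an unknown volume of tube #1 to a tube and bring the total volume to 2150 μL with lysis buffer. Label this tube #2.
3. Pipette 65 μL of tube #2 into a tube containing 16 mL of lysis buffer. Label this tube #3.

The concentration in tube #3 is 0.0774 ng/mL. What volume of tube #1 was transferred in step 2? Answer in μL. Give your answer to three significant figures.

Step 1: 35-fold → factor 35
Step 2: v brought to 2150 μL → factor = 2150 μL/v
Step 3: 65 μL + 16 mL = 16065 μL total → factor 16065/65 = 247.15
Product of known-step factors = 8650.4
Overall factor = 12.0 μg/mL / (0.0774 ng/mL) = 1.5504 × 10^5
Step-2 factor = 1.5504 × 10^5 / 8650.4 = 17.923
v = 2150 μL / 17.923 = 120 μL

120 μL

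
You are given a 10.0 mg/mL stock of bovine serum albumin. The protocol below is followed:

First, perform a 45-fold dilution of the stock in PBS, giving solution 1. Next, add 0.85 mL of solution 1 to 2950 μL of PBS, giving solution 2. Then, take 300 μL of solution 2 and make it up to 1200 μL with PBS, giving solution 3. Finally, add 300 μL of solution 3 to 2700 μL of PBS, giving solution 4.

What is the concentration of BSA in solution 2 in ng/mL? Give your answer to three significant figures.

4.97 × 10^4 ng/mL

Step 1: 45-fold → factor 45
Step 2: 0.85 mL + 2950 μL = 3.8 mL total → factor 3.8/0.85 = 4.4706
Dilution factor through solution 2 = 45 × 4.4706 = 201.18
[solution 2] = 10.0 mg/mL / 201.18 = 0.04971 mg/mL = 4.97 × 10^4 ng/mL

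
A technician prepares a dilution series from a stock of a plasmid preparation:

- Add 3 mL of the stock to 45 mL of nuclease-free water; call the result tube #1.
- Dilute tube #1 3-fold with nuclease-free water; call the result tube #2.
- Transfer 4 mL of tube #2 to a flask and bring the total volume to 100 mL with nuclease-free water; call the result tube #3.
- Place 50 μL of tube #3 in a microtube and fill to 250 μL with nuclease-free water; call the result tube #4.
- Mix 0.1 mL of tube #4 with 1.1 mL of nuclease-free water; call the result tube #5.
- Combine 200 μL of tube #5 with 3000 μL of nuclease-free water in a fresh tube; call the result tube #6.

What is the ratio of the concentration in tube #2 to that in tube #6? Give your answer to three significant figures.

Step 1: 3 mL + 45 mL = 48 mL total → factor 48/3 = 16
Step 2: 3-fold → factor 3
Step 3: 4 mL brought to 100 mL → factor 100/4 = 25
Step 4: 50 μL brought to 250 μL → factor 250/50 = 5
Step 5: 0.1 mL + 1.1 mL = 1.2 mL total → factor 1.2/0.1 = 12
Step 6: 200 μL + 3000 μL = 3200 μL total → factor 3200/200 = 16
Dilution factor to tube #2 = 48; to tube #6 = 1.152 × 10^6
[tube #2]/[tube #6] = (factor to tube #6)/(factor to tube #2) = 1.152 × 10^6/48 = 2.40 × 10^4

2.40 × 10^4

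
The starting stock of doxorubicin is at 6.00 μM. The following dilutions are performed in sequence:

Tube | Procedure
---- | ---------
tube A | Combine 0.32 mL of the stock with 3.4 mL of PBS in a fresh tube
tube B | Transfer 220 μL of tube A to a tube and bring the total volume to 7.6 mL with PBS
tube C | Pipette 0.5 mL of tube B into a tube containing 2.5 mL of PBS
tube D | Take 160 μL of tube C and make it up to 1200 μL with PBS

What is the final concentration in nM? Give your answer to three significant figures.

0.332 nM

Step 1: 0.32 mL + 3.4 mL = 3.72 mL total → factor 3.72/0.32 = 11.625
Step 2: 220 μL brought to 7.6 mL → factor 7600/220 = 34.545
Step 3: 0.5 mL + 2.5 mL = 3 mL total → factor 3/0.5 = 6
Step 4: 160 μL brought to 1200 μL → factor 1200/160 = 7.5
Overall dilution factor = 11.625 × 34.545 × 6 × 7.5 = 18072
Final = 6.00 μM / 18072 = 0.0003320 μM = 0.332 nM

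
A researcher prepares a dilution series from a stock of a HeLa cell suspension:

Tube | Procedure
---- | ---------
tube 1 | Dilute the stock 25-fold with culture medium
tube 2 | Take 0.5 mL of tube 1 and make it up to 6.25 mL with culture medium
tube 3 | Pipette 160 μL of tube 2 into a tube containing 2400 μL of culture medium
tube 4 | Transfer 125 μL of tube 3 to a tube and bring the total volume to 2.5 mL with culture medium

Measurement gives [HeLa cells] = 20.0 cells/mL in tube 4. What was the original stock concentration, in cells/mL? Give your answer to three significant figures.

2.00 × 10^6 cells/mL

Step 1: 25-fold → factor 25
Step 2: 0.5 mL brought to 6.25 mL → factor 6.25/0.5 = 12.5
Step 3: 160 μL + 2400 μL = 2560 μL total → factor 2560/160 = 16
Step 4: 125 μL brought to 2.5 mL → factor 2500/125 = 20
Overall dilution factor = 25 × 12.5 × 16 × 20 = 1 × 10^5
Stock = 20.0 cells/mL × 1 × 10^5 = 2.00 × 10^6 cells/mL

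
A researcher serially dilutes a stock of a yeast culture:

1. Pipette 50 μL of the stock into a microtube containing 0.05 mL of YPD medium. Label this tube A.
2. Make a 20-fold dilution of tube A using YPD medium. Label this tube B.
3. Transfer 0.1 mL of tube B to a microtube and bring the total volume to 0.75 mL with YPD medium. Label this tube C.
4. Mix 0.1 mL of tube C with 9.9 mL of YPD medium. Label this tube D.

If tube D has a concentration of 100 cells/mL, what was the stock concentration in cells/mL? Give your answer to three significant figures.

Step 1: 50 μL + 0.05 mL = 100 μL total → factor 100/50 = 2
Step 2: 20-fold → factor 20
Step 3: 0.1 mL brought to 0.75 mL → factor 0.75/0.1 = 7.5
Step 4: 0.1 mL + 9.9 mL = 10 mL total → factor 10/0.1 = 100
Overall dilution factor = 2 × 20 × 7.5 × 100 = 30000
Stock = 100 cells/mL × 30000 = 3.00 × 10^6 cells/mL

3.00 × 10^6 cells/mL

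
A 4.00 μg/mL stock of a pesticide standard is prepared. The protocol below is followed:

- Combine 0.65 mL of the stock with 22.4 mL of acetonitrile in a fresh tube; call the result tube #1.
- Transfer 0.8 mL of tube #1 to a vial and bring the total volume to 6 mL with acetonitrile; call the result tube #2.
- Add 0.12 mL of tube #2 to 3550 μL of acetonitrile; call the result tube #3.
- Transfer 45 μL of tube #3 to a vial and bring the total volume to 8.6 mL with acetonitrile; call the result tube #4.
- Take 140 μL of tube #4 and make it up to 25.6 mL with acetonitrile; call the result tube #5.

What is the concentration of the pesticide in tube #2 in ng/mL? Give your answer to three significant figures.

Step 1: 0.65 mL + 22.4 mL = 23.05 mL total → factor 23.05/0.65 = 35.462
Step 2: 0.8 mL brought to 6 mL → factor 6/0.8 = 7.5
Dilution factor through tube #2 = 35.462 × 7.5 = 265.96
[tube #2] = 4.00 μg/mL / 265.96 = 0.01504 μg/mL = 15.0 ng/mL

15.0 ng/mL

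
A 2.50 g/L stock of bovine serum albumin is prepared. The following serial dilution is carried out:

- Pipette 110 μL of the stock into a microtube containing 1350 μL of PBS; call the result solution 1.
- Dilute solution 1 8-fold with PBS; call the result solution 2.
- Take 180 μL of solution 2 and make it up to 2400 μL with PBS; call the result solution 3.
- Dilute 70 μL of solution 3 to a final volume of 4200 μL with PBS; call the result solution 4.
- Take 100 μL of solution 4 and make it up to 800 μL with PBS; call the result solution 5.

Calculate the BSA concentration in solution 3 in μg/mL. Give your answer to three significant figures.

1.77 μg/mL

Step 1: 110 μL + 1350 μL = 1460 μL total → factor 1460/110 = 13.273
Step 2: 8-fold → factor 8
Step 3: 180 μL brought to 2400 μL → factor 2400/180 = 13.333
Dilution factor through solution 3 = 13.273 × 8 × 13.333 = 1415.8
[solution 3] = 2.50 g/L / 1415.8 = 0.001766 g/L = 1.77 μg/mL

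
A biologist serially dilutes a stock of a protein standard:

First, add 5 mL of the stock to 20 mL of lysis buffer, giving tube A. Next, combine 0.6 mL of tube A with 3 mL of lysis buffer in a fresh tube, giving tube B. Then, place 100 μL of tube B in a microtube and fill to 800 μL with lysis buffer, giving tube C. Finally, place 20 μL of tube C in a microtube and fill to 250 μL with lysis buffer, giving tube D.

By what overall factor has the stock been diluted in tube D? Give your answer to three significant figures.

3.00 × 10^3

Step 1: 5 mL + 20 mL = 25 mL total → factor 25/5 = 5
Step 2: 0.6 mL + 3 mL = 3.6 mL total → factor 3.6/0.6 = 6
Step 3: 100 μL brought to 800 μL → factor 800/100 = 8
Step 4: 20 μL brought to 250 μL → factor 250/20 = 12.5
Overall dilution factor = 5 × 6 × 8 × 12.5 = 3000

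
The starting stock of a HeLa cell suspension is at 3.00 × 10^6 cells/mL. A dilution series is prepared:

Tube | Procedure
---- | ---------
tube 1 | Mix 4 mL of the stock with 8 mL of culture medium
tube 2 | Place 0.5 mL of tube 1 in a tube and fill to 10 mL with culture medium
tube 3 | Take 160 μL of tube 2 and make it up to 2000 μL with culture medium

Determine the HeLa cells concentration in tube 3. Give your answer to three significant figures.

Step 1: 4 mL + 8 mL = 12 mL total → factor 12/4 = 3
Step 2: 0.5 mL brought to 10 mL → factor 10/0.5 = 20
Step 3: 160 μL brought to 2000 μL → factor 2000/160 = 12.5
Overall dilution factor = 3 × 20 × 12.5 = 750
Final = 3.00 × 10^6 cells/mL / 750 = 4.00 × 10^3 cells/mL

4.00 × 10^3 cells/mL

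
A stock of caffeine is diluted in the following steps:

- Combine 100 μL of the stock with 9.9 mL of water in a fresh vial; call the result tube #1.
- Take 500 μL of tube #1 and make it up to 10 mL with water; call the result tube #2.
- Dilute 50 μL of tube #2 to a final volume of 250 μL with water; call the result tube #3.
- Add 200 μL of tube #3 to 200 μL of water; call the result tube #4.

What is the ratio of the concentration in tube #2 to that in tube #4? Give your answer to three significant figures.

Step 1: 100 μL + 9.9 mL = 10000 μL total → factor 10000/100 = 100
Step 2: 500 μL brought to 10 mL → factor 10000/500 = 20
Step 3: 50 μL brought to 250 μL → factor 250/50 = 5
Step 4: 200 μL + 200 μL = 400 μL total → factor 400/200 = 2
Dilution factor to tube #2 = 2000; to tube #4 = 20000
[tube #2]/[tube #4] = (factor to tube #4)/(factor to tube #2) = 20000/2000 = 10.0

10.0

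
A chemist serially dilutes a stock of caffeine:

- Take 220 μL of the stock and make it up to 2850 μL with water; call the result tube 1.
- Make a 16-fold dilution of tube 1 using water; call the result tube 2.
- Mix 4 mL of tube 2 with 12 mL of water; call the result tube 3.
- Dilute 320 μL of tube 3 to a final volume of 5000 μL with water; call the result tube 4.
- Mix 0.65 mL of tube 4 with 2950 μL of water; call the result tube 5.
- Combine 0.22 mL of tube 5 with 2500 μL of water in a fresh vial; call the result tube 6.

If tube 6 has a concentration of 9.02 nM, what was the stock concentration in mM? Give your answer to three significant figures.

Step 1: 220 μL brought to 2850 μL → factor 2850/220 = 12.955
Step 2: 16-fold → factor 16
Step 3: 4 mL + 12 mL = 16 mL total → factor 16/4 = 4
Step 4: 320 μL brought to 5000 μL → factor 5000/320 = 15.625
Step 5: 0.65 mL + 2950 μL = 3.6 mL total → factor 3.6/0.65 = 5.5385
Step 6: 0.22 mL + 2500 μL = 2.72 mL total → factor 2.72/0.22 = 12.364
Overall dilution factor = 12.955 × 16 × 4 × 15.625 × 5.5385 × 12.364 = 8.8707 × 10^5
Stock = 9.02 nM × 8.8707 × 10^5 = 8.001 × 10^6 nM = 8.00 mM

8.00 mM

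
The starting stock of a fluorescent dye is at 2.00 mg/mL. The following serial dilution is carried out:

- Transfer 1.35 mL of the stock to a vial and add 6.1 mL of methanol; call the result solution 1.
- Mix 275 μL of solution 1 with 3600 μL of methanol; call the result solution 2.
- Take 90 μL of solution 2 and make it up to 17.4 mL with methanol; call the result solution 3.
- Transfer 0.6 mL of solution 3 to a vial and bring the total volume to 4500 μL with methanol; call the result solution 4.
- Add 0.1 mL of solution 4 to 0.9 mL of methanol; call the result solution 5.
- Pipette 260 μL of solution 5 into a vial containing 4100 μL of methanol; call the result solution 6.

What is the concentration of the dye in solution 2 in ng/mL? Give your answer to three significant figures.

2.57 × 10^4 ng/mL

Step 1: 1.35 mL + 6.1 mL = 7.45 mL total → factor 7.45/1.35 = 5.5185
Step 2: 275 μL + 3600 μL = 3875 μL total → factor 3875/275 = 14.091
Dilution factor through solution 2 = 5.5185 × 14.091 = 77.761
[solution 2] = 2.00 mg/mL / 77.761 = 0.02572 mg/mL = 2.57 × 10^4 ng/mL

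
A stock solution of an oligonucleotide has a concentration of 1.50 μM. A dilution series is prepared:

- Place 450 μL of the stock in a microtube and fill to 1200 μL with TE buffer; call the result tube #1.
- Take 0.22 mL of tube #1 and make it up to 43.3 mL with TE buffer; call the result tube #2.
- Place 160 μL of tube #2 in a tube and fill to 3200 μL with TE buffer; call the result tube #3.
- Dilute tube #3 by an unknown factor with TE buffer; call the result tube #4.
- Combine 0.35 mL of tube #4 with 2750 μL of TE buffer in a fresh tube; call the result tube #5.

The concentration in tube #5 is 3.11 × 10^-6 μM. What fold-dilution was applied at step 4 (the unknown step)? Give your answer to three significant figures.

Step 1: 450 μL brought to 1200 μL → factor 1200/450 = 2.6667
Step 2: 0.22 mL brought to 43.3 mL → factor 43.3/0.22 = 196.82
Step 3: 160 μL brought to 3200 μL → factor 3200/160 = 20
Step 4: unknown factor x
Step 5: 0.35 mL + 2750 μL = 3.1 mL total → factor 3.1/0.35 = 8.8571
Product of known-step factors = 92973
Overall factor = 1.50 μM / (3.11 × 10^-6 μM) = 4.8232 × 10^5
x = 4.8232 × 10^5 / 92973 = 5.19

5.19-fold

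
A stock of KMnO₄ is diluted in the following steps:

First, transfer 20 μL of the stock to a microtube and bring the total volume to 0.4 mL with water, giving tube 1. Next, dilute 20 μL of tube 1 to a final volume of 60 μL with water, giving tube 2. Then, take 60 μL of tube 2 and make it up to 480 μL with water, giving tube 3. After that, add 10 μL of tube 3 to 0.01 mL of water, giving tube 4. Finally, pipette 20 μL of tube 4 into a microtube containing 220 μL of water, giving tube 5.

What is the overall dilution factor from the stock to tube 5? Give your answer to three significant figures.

Step 1: 20 μL brought to 0.4 mL → factor 400/20 = 20
Step 2: 20 μL brought to 60 μL → factor 60/20 = 3
Step 3: 60 μL brought to 480 μL → factor 480/60 = 8
Step 4: 10 μL + 0.01 mL = 20 μL total → factor 20/10 = 2
Step 5: 20 μL + 220 μL = 240 μL total → factor 240/20 = 12
Overall dilution factor = 20 × 3 × 8 × 2 × 12 = 11520

1.15 × 10^4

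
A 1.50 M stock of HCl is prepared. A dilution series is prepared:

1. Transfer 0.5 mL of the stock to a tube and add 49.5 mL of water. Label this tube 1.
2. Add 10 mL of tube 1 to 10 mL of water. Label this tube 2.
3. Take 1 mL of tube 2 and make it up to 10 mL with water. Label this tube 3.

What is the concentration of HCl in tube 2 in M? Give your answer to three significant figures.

Step 1: 0.5 mL + 49.5 mL = 50 mL total → factor 50/0.5 = 100
Step 2: 10 mL + 10 mL = 20 mL total → factor 20/10 = 2
Dilution factor through tube 2 = 100 × 2 = 200
[tube 2] = 1.50 M / 200 = 0.00750 M

0.00750 M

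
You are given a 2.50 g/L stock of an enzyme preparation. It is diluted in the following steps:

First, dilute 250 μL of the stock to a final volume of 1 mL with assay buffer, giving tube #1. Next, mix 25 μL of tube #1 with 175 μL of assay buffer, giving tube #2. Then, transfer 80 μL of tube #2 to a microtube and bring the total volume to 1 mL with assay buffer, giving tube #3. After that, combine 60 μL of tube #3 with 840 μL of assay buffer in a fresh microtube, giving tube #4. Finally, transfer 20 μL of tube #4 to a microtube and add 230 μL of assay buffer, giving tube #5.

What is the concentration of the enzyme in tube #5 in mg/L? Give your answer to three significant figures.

Step 1: 250 μL brought to 1 mL → factor 1000/250 = 4
Step 2: 25 μL + 175 μL = 200 μL total → factor 200/25 = 8
Step 3: 80 μL brought to 1 mL → factor 1000/80 = 12.5
Step 4: 60 μL + 840 μL = 900 μL total → factor 900/60 = 15
Step 5: 20 μL + 230 μL = 250 μL total → factor 250/20 = 12.5
Overall dilution factor = 4 × 8 × 12.5 × 15 × 12.5 = 75000
Final = 2.50 g/L / 75000 = 3.333 × 10^-5 g/L = 0.0333 mg/L

0.0333 mg/L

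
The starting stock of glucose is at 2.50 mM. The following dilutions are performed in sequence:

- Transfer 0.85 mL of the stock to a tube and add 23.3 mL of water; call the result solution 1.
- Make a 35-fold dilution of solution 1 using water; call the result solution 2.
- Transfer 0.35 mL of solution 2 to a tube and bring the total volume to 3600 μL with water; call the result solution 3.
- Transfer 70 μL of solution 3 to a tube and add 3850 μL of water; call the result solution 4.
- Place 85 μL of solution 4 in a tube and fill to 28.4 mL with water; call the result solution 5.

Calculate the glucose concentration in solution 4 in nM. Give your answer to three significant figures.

4.36 nM

Step 1: 0.85 mL + 23.3 mL = 24.15 mL total → factor 24.15/0.85 = 28.412
Step 2: 35-fold → factor 35
Step 3: 0.35 mL brought to 3600 μL → factor 3.6/0.35 = 10.286
Step 4: 70 μL + 3850 μL = 3920 μL total → factor 3920/70 = 56
Dilution factor through solution 4 = 28.412 × 35 × 10.286 × 56 = 5.7278 × 10^5
[solution 4] = 2.50 mM / 5.7278 × 10^5 = 4.365 × 10^-6 mM = 4.36 nM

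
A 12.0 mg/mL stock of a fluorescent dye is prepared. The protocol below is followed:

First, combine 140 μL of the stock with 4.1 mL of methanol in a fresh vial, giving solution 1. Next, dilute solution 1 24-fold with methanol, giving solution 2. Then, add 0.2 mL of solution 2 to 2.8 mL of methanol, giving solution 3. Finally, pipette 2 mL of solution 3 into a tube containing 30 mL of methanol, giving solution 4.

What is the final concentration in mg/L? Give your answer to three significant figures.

0.0688 mg/L

Step 1: 140 μL + 4.1 mL = 4240 μL total → factor 4240/140 = 30.286
Step 2: 24-fold → factor 24
Step 3: 0.2 mL + 2.8 mL = 3 mL total → factor 3/0.2 = 15
Step 4: 2 mL + 30 mL = 32 mL total → factor 32/2 = 16
Overall dilution factor = 30.286 × 24 × 15 × 16 = 1.7445 × 10^5
Final = 12.0 mg/mL / 1.7445 × 10^5 = 6.879 × 10^-5 mg/mL = 0.0688 mg/L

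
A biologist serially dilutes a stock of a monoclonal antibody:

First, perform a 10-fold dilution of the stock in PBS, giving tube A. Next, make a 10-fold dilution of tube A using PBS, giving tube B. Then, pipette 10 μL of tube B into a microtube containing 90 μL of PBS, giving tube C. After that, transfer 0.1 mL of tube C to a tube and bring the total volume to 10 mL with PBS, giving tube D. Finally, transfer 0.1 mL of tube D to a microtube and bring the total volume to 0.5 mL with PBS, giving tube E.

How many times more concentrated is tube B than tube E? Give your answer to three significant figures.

Step 1: 10-fold → factor 10
Step 2: 10-fold → factor 10
Step 3: 10 μL + 90 μL = 100 μL total → factor 100/10 = 10
Step 4: 0.1 mL brought to 10 mL → factor 10/0.1 = 100
Step 5: 0.1 mL brought to 0.5 mL → factor 0.5/0.1 = 5
Dilution factor to tube B = 100; to tube E = 5 × 10^5
[tube B]/[tube E] = (factor to tube E)/(factor to tube B) = 5 × 10^5/100 = 5.00 × 10^3

5.00 × 10^3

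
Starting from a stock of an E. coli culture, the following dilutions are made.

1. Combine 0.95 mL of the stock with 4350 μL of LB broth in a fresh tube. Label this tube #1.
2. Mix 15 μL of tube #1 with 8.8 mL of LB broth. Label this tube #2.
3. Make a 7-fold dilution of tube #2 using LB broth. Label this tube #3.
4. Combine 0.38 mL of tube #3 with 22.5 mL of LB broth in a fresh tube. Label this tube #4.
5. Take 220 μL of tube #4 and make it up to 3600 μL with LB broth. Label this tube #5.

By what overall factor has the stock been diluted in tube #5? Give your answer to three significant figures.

2.26 × 10^7

Step 1: 0.95 mL + 4350 μL = 5.3 mL total → factor 5.3/0.95 = 5.5789
Step 2: 15 μL + 8.8 mL = 8815 μL total → factor 8815/15 = 587.67
Step 3: 7-fold → factor 7
Step 4: 0.38 mL + 22.5 mL = 22.88 mL total → factor 22.88/0.38 = 60.211
Step 5: 220 μL brought to 3600 μL → factor 3600/220 = 16.364
Overall dilution factor = 5.5789 × 587.67 × 7 × 60.211 × 16.364 = 2.2612 × 10^7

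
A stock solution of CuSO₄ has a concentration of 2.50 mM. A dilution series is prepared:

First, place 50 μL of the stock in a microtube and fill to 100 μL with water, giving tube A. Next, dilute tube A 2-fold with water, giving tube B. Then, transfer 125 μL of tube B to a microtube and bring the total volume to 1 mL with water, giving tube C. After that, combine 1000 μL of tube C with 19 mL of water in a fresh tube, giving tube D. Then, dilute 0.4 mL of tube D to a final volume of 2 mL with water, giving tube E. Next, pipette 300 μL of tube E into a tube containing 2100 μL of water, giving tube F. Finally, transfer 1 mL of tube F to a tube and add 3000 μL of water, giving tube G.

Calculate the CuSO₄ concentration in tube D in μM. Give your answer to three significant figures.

3.91 μM

Step 1: 50 μL brought to 100 μL → factor 100/50 = 2
Step 2: 2-fold → factor 2
Step 3: 125 μL brought to 1 mL → factor 1000/125 = 8
Step 4: 1000 μL + 19 mL = 20000 μL total → factor 20000/1000 = 20
Dilution factor through tube D = 2 × 2 × 8 × 20 = 640
[tube D] = 2.50 mM / 640 = 0.003906 mM = 3.91 μM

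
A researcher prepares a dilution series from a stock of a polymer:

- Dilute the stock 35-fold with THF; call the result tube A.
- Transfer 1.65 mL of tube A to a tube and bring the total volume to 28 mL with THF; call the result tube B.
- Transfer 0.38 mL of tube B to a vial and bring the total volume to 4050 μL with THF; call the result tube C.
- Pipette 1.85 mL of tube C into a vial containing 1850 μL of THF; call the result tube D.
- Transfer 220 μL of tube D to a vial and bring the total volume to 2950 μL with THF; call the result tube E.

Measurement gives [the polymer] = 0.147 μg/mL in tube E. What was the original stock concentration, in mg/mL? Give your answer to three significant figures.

25.0 mg/mL

Step 1: 35-fold → factor 35
Step 2: 1.65 mL brought to 28 mL → factor 28/1.65 = 16.97
Step 3: 0.38 mL brought to 4050 μL → factor 4.05/0.38 = 10.658
Step 4: 1.85 mL + 1850 μL = 3.7 mL total → factor 3.7/1.85 = 2
Step 5: 220 μL brought to 2950 μL → factor 2950/220 = 13.409
Overall dilution factor = 35 × 16.97 × 10.658 × 2 × 13.409 = 1.6976 × 10^5
Stock = 0.147 μg/mL × 1.6976 × 10^5 = 2.496 × 10^4 μg/mL = 25.0 mg/mL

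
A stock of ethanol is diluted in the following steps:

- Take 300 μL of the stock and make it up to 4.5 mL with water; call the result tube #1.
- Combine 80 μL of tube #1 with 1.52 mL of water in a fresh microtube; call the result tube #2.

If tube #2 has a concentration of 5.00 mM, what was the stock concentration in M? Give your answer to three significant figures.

Step 1: 300 μL brought to 4.5 mL → factor 4500/300 = 15
Step 2: 80 μL + 1.52 mL = 1600 μL total → factor 1600/80 = 20
Overall dilution factor = 15 × 20 = 300
Stock = 5.00 mM × 300 = 1500 mM = 1.50 M

1.50 M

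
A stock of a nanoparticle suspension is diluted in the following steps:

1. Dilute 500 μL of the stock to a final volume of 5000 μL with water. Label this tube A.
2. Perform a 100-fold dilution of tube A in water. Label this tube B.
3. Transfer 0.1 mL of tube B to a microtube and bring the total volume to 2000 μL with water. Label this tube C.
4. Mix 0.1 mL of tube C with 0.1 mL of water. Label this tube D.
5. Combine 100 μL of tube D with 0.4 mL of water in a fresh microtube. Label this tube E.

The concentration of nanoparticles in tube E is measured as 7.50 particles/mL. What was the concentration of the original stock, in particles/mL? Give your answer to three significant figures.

Step 1: 500 μL brought to 5000 μL → factor 5000/500 = 10
Step 2: 100-fold → factor 100
Step 3: 0.1 mL brought to 2000 μL → factor 2/0.1 = 20
Step 4: 0.1 mL + 0.1 mL = 0.2 mL total → factor 0.2/0.1 = 2
Step 5: 100 μL + 0.4 mL = 500 μL total → factor 500/100 = 5
Overall dilution factor = 10 × 100 × 20 × 2 × 5 = 2 × 10^5
Stock = 7.50 particles/mL × 2 × 10^5 = 1.50 × 10^6 particles/mL

1.50 × 10^6 particles/mL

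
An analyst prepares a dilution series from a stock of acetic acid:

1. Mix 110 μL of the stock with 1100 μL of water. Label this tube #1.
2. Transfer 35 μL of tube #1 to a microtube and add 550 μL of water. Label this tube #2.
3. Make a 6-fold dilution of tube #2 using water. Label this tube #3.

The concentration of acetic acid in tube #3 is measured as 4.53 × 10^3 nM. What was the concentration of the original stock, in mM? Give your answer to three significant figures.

Step 1: 110 μL + 1100 μL = 1210 μL total → factor 1210/110 = 11
Step 2: 35 μL + 550 μL = 585 μL total → factor 585/35 = 16.714
Step 3: 6-fold → factor 6
Overall dilution factor = 11 × 16.714 × 6 = 1103.1
Stock = 4.53 × 10^3 nM × 1103.1 = 4.997 × 10^6 nM = 5.00 mM

5.00 mM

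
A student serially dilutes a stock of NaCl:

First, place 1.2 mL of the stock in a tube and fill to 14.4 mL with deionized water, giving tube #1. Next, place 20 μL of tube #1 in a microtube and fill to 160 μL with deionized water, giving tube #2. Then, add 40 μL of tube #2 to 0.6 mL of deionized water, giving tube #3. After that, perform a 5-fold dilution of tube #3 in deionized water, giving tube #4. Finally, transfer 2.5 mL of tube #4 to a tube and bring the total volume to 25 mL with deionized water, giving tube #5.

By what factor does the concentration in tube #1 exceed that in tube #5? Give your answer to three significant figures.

Step 1: 1.2 mL brought to 14.4 mL → factor 14.4/1.2 = 12
Step 2: 20 μL brought to 160 μL → factor 160/20 = 8
Step 3: 40 μL + 0.6 mL = 640 μL total → factor 640/40 = 16
Step 4: 5-fold → factor 5
Step 5: 2.5 mL brought to 25 mL → factor 25/2.5 = 10
Dilution factor to tube #1 = 12; to tube #5 = 76800
[tube #1]/[tube #5] = (factor to tube #5)/(factor to tube #1) = 76800/12 = 6.40 × 10^3

6.40 × 10^3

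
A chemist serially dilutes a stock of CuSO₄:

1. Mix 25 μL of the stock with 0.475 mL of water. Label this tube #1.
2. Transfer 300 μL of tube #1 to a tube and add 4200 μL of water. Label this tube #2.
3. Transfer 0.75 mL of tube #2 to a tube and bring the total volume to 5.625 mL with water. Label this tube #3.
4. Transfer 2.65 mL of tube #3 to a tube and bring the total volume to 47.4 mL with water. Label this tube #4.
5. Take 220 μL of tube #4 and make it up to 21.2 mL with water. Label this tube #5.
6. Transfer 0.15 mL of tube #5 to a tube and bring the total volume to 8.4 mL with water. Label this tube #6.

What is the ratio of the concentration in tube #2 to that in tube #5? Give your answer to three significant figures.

1.29 × 10^4

Step 1: 25 μL + 0.475 mL = 500 μL total → factor 500/25 = 20
Step 2: 300 μL + 4200 μL = 4500 μL total → factor 4500/300 = 15
Step 3: 0.75 mL brought to 5.625 mL → factor 5.625/0.75 = 7.5
Step 4: 2.65 mL brought to 47.4 mL → factor 47.4/2.65 = 17.887
Step 5: 220 μL brought to 21.2 mL → factor 21200/220 = 96.364
Dilution factor to tube #2 = 300; to tube #5 = 3.8782 × 10^6
[tube #2]/[tube #5] = (factor to tube #5)/(factor to tube #2) = 3.8782 × 10^6/300 = 1.29 × 10^4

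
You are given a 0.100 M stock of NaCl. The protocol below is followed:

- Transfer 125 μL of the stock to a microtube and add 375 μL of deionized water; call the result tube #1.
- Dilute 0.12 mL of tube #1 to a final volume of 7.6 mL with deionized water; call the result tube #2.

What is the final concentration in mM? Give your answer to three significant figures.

0.395 mM

Step 1: 125 μL + 375 μL = 500 μL total → factor 500/125 = 4
Step 2: 0.12 mL brought to 7.6 mL → factor 7.6/0.12 = 63.333
Overall dilution factor = 4 × 63.333 = 253.33
Final = 0.100 M / 253.33 = 0.0003947 M = 0.395 mM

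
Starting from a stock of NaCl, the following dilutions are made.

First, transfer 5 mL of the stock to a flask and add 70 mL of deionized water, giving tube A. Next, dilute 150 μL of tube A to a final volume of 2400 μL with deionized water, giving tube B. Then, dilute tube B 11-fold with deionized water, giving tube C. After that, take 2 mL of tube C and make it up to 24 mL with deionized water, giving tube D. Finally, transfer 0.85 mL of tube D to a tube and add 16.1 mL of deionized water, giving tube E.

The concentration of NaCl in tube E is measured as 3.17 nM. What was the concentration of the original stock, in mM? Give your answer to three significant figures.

Step 1: 5 mL + 70 mL = 75 mL total → factor 75/5 = 15
Step 2: 150 μL brought to 2400 μL → factor 2400/150 = 16
Step 3: 11-fold → factor 11
Step 4: 2 mL brought to 24 mL → factor 24/2 = 12
Step 5: 0.85 mL + 16.1 mL = 16.95 mL total → factor 16.95/0.85 = 19.941
Overall dilution factor = 15 × 16 × 11 × 12 × 19.941 = 6.3174 × 10^5
Stock = 3.17 nM × 6.3174 × 10^5 = 2.003 × 10^6 nM = 2.00 mM

2.00 mM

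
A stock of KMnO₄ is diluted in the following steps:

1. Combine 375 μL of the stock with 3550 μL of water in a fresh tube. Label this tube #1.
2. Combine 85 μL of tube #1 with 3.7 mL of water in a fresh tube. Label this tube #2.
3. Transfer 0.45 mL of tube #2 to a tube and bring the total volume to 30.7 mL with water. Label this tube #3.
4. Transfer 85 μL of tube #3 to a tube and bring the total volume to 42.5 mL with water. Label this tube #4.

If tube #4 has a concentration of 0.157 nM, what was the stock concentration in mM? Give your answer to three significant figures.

Step 1: 375 μL + 3550 μL = 3925 μL total → factor 3925/375 = 10.467
Step 2: 85 μL + 3.7 mL = 3785 μL total → factor 3785/85 = 44.529
Step 3: 0.45 mL brought to 30.7 mL → factor 30.7/0.45 = 68.222
Step 4: 85 μL brought to 42.5 mL → factor 42500/85 = 500
Overall dilution factor = 10.467 × 44.529 × 68.222 × 500 = 1.5898 × 10^7
Stock = 0.157 nM × 1.5898 × 10^7 = 2.496 × 10^6 nM = 2.50 mM

2.50 mM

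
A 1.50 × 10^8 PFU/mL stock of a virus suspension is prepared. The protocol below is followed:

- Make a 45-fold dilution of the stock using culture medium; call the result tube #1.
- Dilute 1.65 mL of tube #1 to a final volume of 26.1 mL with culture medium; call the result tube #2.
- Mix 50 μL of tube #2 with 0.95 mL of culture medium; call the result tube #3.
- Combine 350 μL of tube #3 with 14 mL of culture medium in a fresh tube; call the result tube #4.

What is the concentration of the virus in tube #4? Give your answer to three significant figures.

257 PFU/mL

Step 1: 45-fold → factor 45
Step 2: 1.65 mL brought to 26.1 mL → factor 26.1/1.65 = 15.818
Step 3: 50 μL + 0.95 mL = 1000 μL total → factor 1000/50 = 20
Step 4: 350 μL + 14 mL = 14350 μL total → factor 14350/350 = 41
Dilution factor through tube #4 = 45 × 15.818 × 20 × 41 = 5.8369 × 10^5
[tube #4] = 1.50 × 10^8 PFU/mL / 5.8369 × 10^5 = 257 PFU/mL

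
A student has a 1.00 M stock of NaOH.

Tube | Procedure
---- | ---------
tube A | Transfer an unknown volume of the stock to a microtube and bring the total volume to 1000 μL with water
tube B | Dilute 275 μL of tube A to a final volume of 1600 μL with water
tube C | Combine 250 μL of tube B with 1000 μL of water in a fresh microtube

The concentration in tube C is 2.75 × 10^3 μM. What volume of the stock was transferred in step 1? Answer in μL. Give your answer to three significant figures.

Step 1: v brought to 1000 μL → factor = 1000 μL/v
Step 2: 275 μL brought to 1600 μL → factor 1600/275 = 5.8182
Step 3: 250 μL + 1000 μL = 1250 μL total → factor 1250/250 = 5
Product of known-step factors = 29.091
Overall factor = 1.00 M / (2.75 × 10^3 μM) = 363.64
Step-1 factor = 363.64 / 29.091 = 12.5
v = 1000 μL / 12.5 = 80.0 μL

80.0 μL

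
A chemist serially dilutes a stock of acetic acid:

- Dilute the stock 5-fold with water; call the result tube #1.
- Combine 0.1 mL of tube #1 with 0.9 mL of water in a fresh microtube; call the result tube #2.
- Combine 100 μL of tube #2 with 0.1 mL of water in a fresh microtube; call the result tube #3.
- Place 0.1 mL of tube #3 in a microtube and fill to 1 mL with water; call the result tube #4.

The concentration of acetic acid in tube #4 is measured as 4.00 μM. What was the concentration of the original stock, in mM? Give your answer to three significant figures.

4.00 mM

Step 1: 5-fold → factor 5
Step 2: 0.1 mL + 0.9 mL = 1 mL total → factor 1/0.1 = 10
Step 3: 100 μL + 0.1 mL = 200 μL total → factor 200/100 = 2
Step 4: 0.1 mL brought to 1 mL → factor 1/0.1 = 10
Overall dilution factor = 5 × 10 × 2 × 10 = 1000
Stock = 4.00 μM × 1000 = 4000 μM = 4.00 mM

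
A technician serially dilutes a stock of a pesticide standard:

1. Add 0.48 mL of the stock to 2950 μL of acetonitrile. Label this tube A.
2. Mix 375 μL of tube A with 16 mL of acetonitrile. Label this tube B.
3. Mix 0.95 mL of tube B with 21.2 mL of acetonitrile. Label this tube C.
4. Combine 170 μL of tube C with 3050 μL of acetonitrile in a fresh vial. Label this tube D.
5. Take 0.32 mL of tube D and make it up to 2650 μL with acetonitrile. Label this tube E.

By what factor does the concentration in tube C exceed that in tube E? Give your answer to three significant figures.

157

Step 1: 0.48 mL + 2950 μL = 3.43 mL total → factor 3.43/0.48 = 7.1458
Step 2: 375 μL + 16 mL = 16375 μL total → factor 16375/375 = 43.667
Step 3: 0.95 mL + 21.2 mL = 22.15 mL total → factor 22.15/0.95 = 23.316
Step 4: 170 μL + 3050 μL = 3220 μL total → factor 3220/170 = 18.941
Step 5: 0.32 mL brought to 2650 μL → factor 2.65/0.32 = 8.2812
Dilution factor to tube C = 7275.3; to tube E = 1.1412 × 10^6
[tube C]/[tube E] = (factor to tube E)/(factor to tube C) = 1.1412 × 10^6/7275.3 = 157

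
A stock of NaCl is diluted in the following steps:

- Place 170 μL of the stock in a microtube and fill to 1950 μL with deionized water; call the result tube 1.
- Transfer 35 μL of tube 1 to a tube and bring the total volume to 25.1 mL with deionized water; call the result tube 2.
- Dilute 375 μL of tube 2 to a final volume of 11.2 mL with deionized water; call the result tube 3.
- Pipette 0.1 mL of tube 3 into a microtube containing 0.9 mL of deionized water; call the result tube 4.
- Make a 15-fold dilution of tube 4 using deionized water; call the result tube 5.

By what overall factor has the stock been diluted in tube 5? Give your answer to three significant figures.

3.69 × 10^7

Step 1: 170 μL brought to 1950 μL → factor 1950/170 = 11.471
Step 2: 35 μL brought to 25.1 mL → factor 25100/35 = 717.14
Step 3: 375 μL brought to 11.2 mL → factor 11200/375 = 29.867
Step 4: 0.1 mL + 0.9 mL = 1 mL total → factor 1/0.1 = 10
Step 5: 15-fold → factor 15
Overall dilution factor = 11.471 × 717.14 × 29.867 × 10 × 15 = 3.6853 × 10^7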